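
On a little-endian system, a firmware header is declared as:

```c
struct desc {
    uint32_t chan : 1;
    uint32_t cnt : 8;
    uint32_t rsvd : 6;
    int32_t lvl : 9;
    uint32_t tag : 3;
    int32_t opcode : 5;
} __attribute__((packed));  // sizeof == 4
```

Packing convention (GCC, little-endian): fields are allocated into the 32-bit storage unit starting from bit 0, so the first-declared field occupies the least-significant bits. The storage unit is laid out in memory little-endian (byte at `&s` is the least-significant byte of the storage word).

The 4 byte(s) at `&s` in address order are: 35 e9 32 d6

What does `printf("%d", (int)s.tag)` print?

[0]=0x35 [1]=0xe9 [2]=0x32 [3]=0xd6 (little-endian) → word 0xd632e935
chan [0+:1] = (word>>0) & 0x1 = 1
cnt [1+:8] = (word>>1) & 0xff = 154
rsvd [9+:6] = (word>>9) & 0x3f = 52
lvl [15+:9] = (word>>15) & 0x1ff = 101
tag [24+:3] = (word>>24) & 0x7 = 6  ←
opcode [27+:5] = (word>>27) & 0x1f = 26

6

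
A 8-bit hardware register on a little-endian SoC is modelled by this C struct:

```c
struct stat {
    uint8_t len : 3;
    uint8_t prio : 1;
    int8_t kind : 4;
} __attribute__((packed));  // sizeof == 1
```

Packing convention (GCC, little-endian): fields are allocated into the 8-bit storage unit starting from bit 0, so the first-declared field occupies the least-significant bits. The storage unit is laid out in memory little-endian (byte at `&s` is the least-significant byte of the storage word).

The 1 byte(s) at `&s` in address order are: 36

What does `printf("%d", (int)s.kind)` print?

3

[0]=0x36 (little-endian) → word 0x36
len [0+:3] = (word>>0) & 0x7 = 6
prio [3+:1] = (word>>3) & 0x1 = 0
kind [4+:4] = (word>>4) & 0xf = 3  ←
kind signed 4b, MSB=0: value = 3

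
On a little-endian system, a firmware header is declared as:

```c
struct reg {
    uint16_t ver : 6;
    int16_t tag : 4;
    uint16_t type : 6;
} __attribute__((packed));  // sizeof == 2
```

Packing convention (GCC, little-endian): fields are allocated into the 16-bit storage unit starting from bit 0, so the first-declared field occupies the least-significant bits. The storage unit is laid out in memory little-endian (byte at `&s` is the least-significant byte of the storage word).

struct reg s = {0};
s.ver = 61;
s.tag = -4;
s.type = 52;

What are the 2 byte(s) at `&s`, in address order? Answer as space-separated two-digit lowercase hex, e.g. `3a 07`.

ver:6 = 61 → 0x3d << 0 → word 0x003d
tag:4 = -4 → 0xc << 6 → word 0x033d
type:6 = 52 → 0x34 << 10 → word 0xd33d
word = 0xd33d → little-endian bytes:
  [0]=0x3d  [1]=0xd3

3d d3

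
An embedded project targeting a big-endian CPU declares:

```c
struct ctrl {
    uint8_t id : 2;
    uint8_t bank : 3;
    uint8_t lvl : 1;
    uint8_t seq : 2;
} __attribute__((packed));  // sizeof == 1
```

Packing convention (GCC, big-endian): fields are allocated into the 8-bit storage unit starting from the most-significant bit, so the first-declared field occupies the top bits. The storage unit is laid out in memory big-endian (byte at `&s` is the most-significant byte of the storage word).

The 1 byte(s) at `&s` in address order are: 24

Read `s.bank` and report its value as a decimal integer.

[0]=0x24 (big-endian) → word 0x24
id:2 @ bit 6 → (0x24>>6)&0x3 = 0x0
bank:3 @ bit 3 → (0x24>>3)&0x7 = 0x4  ←
lvl:1 @ bit 2 → (0x24>>2)&0x1 = 0x1
seq:2 @ bit 0 → (0x24>>0)&0x3 = 0x0

4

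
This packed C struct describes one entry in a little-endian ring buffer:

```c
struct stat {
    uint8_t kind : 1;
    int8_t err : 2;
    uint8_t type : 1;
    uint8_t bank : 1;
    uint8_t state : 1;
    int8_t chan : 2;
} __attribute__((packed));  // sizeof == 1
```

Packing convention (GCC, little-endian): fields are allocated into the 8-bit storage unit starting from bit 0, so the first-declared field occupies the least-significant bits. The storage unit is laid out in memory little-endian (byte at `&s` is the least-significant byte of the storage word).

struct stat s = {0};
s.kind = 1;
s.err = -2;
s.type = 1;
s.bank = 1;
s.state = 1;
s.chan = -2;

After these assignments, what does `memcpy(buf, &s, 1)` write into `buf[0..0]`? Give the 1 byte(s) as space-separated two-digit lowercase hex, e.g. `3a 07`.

[0+:1] kind=1 & 0x1 = 0x1; word=0x01
[1+:2] err=-2 & 0x3 = 0x2; word=0x05
[3+:1] type=1 & 0x1 = 0x1; word=0x0d
[4+:1] bank=1 & 0x1 = 0x1; word=0x1d
[5+:1] state=1 & 0x1 = 0x1; word=0x3d
[6+:2] chan=-2 & 0x3 = 0x2; word=0xbd
word = 0xbd → little-endian bytes:
  [0]=0xbd

bd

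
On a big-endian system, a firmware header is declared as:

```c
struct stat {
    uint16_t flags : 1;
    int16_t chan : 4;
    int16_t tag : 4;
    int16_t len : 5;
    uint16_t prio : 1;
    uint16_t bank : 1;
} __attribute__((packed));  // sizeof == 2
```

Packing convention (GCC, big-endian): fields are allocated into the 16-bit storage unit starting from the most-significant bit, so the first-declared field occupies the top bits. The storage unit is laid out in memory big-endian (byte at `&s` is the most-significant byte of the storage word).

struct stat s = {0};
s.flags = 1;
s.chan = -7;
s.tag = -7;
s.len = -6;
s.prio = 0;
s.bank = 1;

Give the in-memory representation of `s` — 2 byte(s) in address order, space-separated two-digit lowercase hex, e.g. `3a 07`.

[15+:1] flags=1 & 0x1 = 0x1; word=0x8000
[11+:4] chan=-7 & 0xf = 0x9; word=0xc800
[7+:4] tag=-7 & 0xf = 0x9; word=0xcc80
[2+:5] len=-6 & 0x1f = 0x1a; word=0xcce8
[1+:1] prio=0 & 0x1 = 0x0; word=0xcce8
[0+:1] bank=1 & 0x1 = 0x1; word=0xcce9
word = 0xcce9 → big-endian bytes:
  [0]=0xcc  [1]=0xe9

cc e9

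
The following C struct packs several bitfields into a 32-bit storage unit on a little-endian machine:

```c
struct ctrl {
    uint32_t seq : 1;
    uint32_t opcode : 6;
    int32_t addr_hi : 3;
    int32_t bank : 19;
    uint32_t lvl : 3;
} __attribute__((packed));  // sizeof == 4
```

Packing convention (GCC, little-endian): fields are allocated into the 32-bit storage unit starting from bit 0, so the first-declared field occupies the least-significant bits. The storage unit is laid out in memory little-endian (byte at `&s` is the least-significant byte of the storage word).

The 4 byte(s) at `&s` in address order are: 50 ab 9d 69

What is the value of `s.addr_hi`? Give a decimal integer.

-2

[0]=0x50 [1]=0xab [2]=0x9d [3]=0x69 (little-endian) → word 0x699dab50
seq [0+:1] = (word>>0) & 0x1 = 0
opcode [1+:6] = (word>>1) & 0x3f = 40
addr_hi [7+:3] = (word>>7) & 0x7 = 6  ←
bank [10+:19] = (word>>10) & 0x7ffff = 157546
lvl [29+:3] = (word>>29) & 0x7 = 3
addr_hi signed 3b, MSB=1: 6 - 8 = -2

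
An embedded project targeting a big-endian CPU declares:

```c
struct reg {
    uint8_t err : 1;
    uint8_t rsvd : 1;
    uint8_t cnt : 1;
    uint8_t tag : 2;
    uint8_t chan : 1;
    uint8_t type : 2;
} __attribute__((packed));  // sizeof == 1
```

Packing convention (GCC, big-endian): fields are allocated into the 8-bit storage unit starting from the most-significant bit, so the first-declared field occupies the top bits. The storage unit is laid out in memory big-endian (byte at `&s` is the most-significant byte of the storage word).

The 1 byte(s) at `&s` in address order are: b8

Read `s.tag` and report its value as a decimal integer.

3

[0]=0xb8 (big-endian) → word 0xb8
err [7+:1] = (word>>7) & 0x1 = 1
rsvd [6+:1] = (word>>6) & 0x1 = 0
cnt [5+:1] = (word>>5) & 0x1 = 1
tag [3+:2] = (word>>3) & 0x3 = 3  ←
chan [2+:1] = (word>>2) & 0x1 = 0
type [0+:2] = (word>>0) & 0x3 = 0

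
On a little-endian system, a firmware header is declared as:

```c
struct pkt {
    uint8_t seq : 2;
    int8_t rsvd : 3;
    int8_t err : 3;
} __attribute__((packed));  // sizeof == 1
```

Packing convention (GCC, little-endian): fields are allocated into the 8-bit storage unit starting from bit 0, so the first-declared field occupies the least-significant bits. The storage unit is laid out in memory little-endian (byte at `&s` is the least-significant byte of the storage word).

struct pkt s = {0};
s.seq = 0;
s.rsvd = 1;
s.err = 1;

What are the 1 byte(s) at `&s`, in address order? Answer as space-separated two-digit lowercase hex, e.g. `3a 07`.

24

seq:2 = 0 → 0x0 << 0 → word 0x00
rsvd:3 = 1 → 0x1 << 2 → word 0x04
err:3 = 1 → 0x1 << 5 → word 0x24
word = 0x24 → little-endian bytes:
  [0]=0x24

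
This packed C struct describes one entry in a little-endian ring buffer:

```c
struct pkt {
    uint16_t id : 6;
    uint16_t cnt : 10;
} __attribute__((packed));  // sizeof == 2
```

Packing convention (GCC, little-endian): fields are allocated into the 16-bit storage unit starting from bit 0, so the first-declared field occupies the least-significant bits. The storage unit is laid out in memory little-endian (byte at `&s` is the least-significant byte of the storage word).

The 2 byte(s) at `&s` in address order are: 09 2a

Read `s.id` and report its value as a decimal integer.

[0]=0x09 [1]=0x2a (little-endian) → word 0x2a09
id [0+:6] = (word>>0) & 0x3f = 9  ←
cnt [6+:10] = (word>>6) & 0x3ff = 168

9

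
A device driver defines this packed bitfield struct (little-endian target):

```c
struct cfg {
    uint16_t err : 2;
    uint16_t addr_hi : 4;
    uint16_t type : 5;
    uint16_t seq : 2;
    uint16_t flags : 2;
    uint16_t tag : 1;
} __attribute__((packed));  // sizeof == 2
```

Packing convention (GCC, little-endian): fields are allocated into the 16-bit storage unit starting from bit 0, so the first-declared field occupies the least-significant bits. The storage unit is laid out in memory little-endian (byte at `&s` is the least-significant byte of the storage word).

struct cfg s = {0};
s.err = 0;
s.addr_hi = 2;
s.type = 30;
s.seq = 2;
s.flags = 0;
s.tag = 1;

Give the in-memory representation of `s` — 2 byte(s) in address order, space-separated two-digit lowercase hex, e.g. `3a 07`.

err:2 = 0 → 0x0 << 0 → word 0x0000
addr_hi:4 = 2 → 0x2 << 2 → word 0x0008
type:5 = 30 → 0x1e << 6 → word 0x0788
seq:2 = 2 → 0x2 << 11 → word 0x1788
flags:2 = 0 → 0x0 << 13 → word 0x1788
tag:1 = 1 → 0x1 << 15 → word 0x9788
word = 0x9788 → little-endian bytes:
  [0]=0x88  [1]=0x97

88 97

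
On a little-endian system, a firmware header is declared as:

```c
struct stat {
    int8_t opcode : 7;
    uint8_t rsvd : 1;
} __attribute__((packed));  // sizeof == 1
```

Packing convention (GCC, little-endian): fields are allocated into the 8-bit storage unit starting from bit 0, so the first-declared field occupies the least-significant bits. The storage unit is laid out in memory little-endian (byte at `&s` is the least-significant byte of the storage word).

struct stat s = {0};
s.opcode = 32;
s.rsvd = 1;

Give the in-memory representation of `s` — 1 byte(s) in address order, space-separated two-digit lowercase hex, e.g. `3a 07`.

a0

[0+:7] opcode=32 & 0x7f = 0x20; word=0x20
[7+:1] rsvd=1 & 0x1 = 0x1; word=0xa0
word = 0xa0 → little-endian bytes:
  [0]=0xa0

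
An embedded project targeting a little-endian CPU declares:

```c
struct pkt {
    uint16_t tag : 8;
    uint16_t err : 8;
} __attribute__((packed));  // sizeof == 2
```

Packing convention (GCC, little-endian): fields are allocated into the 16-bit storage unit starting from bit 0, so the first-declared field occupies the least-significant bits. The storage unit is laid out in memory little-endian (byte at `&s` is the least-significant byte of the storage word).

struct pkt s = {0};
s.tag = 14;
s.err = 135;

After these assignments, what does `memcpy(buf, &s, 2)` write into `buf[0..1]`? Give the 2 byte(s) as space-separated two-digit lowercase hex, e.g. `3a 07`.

tag:8 = 14 → 0xe << 0 → word 0x000e
err:8 = 135 → 0x87 << 8 → word 0x870e
word = 0x870e → little-endian bytes:
  [0]=0x0e  [1]=0x87

0e 87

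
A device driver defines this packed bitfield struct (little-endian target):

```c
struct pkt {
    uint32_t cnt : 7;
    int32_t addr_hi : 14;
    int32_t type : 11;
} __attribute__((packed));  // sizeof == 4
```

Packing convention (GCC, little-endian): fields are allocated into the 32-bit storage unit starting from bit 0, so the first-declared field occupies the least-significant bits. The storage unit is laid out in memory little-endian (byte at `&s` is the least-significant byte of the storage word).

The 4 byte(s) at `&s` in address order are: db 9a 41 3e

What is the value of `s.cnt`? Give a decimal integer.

91

[0]=0xdb [1]=0x9a [2]=0x41 [3]=0x3e (little-endian) → word 0x3e419adb
cnt [0+:7] = (word>>0) & 0x7f = 91  ←
addr_hi [7+:14] = (word>>7) & 0x3fff = 821
type [21+:11] = (word>>21) & 0x7ff = 498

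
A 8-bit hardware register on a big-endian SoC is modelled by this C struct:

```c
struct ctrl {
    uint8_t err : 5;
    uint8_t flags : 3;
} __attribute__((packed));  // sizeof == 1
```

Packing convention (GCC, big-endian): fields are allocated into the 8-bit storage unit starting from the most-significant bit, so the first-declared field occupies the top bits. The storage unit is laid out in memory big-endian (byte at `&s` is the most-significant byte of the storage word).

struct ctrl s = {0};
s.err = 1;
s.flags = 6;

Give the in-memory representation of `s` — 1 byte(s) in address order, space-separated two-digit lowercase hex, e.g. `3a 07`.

err:5 = 1 → 0x1 << 3 → word 0x08
flags:3 = 6 → 0x6 << 0 → word 0x0e
word = 0x0e → big-endian bytes:
  [0]=0x0e

0e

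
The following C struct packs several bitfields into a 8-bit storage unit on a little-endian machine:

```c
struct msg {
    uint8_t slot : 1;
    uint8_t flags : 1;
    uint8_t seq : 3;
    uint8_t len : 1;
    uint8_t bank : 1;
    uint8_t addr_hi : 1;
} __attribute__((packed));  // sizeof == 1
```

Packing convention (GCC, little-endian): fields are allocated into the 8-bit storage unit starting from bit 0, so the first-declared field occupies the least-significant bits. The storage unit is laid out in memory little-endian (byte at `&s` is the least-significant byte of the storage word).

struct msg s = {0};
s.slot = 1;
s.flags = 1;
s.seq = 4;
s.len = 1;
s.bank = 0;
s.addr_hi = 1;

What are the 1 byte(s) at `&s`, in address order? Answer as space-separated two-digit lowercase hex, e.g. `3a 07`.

b3

slot (1b) val=1 bits=0x1 at bit 0: 0x01
flags (1b) val=1 bits=0x1 at bit 1: 0x03
seq (3b) val=4 bits=0x4 at bit 2: 0x13
len (1b) val=1 bits=0x1 at bit 5: 0x33
bank (1b) val=0 bits=0x0 at bit 6: 0x33
addr_hi (1b) val=1 bits=0x1 at bit 7: 0xb3
word = 0xb3 → little-endian bytes:
  [0]=0xb3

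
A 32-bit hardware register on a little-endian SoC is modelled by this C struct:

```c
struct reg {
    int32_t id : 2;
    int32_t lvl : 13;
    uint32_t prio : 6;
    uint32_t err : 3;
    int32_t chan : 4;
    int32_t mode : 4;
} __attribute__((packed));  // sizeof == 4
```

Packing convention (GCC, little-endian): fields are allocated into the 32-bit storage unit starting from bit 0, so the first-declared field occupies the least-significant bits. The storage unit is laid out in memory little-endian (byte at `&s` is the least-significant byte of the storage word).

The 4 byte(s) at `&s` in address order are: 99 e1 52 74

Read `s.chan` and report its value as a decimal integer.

[0]=0x99 [1]=0xe1 [2]=0x52 [3]=0x74 (little-endian) → word 0x7452e199
id [0+:2] = (word>>0) & 0x3 = 1
lvl [2+:13] = (word>>2) & 0x1fff = 6246
prio [15+:6] = (word>>15) & 0x3f = 37
err [21+:3] = (word>>21) & 0x7 = 2
chan [24+:4] = (word>>24) & 0xf = 4  ←
mode [28+:4] = (word>>28) & 0xf = 7
chan signed 4b, MSB=0: value = 4

4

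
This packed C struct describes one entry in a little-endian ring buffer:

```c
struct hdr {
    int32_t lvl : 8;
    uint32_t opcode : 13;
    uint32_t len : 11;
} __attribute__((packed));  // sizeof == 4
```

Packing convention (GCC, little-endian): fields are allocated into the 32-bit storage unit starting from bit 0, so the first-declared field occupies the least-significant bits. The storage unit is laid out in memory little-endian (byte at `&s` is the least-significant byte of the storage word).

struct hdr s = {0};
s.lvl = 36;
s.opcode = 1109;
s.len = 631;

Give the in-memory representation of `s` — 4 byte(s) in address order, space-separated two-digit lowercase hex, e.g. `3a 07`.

24 55 e4 4e

[0+:8] lvl=36 & 0xff = 0x24; word=0x00000024
[8+:13] opcode=1109 & 0x1fff = 0x455; word=0x00045524
[21+:11] len=631 & 0x7ff = 0x277; word=0x4ee45524
word = 0x4ee45524 → little-endian bytes:
  [0]=0x24  [1]=0x55  [2]=0xe4  [3]=0x4e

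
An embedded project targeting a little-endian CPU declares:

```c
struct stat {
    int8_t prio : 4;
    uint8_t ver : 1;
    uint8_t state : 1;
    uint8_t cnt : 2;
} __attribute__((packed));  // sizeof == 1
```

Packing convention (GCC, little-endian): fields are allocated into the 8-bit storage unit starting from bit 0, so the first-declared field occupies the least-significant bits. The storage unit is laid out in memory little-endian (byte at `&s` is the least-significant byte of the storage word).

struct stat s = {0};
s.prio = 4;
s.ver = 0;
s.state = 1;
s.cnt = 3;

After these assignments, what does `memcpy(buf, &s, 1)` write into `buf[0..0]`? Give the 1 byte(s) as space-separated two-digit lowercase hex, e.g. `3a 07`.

[0+:4] prio=4 & 0xf = 0x4; word=0x04
[4+:1] ver=0 & 0x1 = 0x0; word=0x04
[5+:1] state=1 & 0x1 = 0x1; word=0x24
[6+:2] cnt=3 & 0x3 = 0x3; word=0xe4
word = 0xe4 → little-endian bytes:
  [0]=0xe4

e4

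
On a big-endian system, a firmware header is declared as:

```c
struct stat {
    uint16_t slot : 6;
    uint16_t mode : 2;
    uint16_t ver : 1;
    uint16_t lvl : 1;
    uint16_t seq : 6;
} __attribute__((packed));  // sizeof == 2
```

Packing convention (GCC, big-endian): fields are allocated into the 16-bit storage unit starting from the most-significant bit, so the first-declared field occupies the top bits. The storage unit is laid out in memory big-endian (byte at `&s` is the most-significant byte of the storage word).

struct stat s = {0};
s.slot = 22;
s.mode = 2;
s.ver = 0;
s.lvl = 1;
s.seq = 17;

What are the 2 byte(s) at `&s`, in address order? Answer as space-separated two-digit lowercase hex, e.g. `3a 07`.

5a 51

slot (6b) val=22 bits=0x16 at bit 10: 0x5800
mode (2b) val=2 bits=0x2 at bit 8: 0x5a00
ver (1b) val=0 bits=0x0 at bit 7: 0x5a00
lvl (1b) val=1 bits=0x1 at bit 6: 0x5a40
seq (6b) val=17 bits=0x11 at bit 0: 0x5a51
word = 0x5a51 → big-endian bytes:
  [0]=0x5a  [1]=0x51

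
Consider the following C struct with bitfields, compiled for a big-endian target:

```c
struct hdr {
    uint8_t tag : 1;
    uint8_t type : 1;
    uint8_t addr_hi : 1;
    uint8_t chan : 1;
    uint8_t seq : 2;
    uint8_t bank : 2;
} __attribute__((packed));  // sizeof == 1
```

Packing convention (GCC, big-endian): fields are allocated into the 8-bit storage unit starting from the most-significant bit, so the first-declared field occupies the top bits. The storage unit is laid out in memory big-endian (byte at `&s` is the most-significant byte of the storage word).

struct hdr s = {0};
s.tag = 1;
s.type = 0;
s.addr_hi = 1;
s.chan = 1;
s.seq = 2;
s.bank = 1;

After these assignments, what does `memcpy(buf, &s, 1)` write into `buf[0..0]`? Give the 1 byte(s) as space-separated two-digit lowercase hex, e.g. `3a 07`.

tag:1 = 1 → 0x1 << 7 → word 0x80
type:1 = 0 → 0x0 << 6 → word 0x80
addr_hi:1 = 1 → 0x1 << 5 → word 0xa0
chan:1 = 1 → 0x1 << 4 → word 0xb0
seq:2 = 2 → 0x2 << 2 → word 0xb8
bank:2 = 1 → 0x1 << 0 → word 0xb9
word = 0xb9 → big-endian bytes:
  [0]=0xb9

b9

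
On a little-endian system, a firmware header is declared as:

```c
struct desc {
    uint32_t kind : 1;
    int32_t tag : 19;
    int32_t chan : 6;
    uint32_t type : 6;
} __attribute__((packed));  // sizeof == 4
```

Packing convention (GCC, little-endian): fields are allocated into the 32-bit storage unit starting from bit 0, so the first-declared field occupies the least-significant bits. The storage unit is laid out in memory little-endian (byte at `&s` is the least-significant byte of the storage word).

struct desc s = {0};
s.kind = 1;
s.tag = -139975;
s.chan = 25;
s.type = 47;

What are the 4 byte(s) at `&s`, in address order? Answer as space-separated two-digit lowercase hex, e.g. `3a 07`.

73 ba 9b bd

[0+:1] kind=1 & 0x1 = 0x1; word=0x00000001
[1+:19] tag=-139975 & 0x7ffff = 0x5dd39; word=0x000bba73
[20+:6] chan=25 & 0x3f = 0x19; word=0x019bba73
[26+:6] type=47 & 0x3f = 0x2f; word=0xbd9bba73
word = 0xbd9bba73 → little-endian bytes:
  [0]=0x73  [1]=0xba  [2]=0x9b  [3]=0xbd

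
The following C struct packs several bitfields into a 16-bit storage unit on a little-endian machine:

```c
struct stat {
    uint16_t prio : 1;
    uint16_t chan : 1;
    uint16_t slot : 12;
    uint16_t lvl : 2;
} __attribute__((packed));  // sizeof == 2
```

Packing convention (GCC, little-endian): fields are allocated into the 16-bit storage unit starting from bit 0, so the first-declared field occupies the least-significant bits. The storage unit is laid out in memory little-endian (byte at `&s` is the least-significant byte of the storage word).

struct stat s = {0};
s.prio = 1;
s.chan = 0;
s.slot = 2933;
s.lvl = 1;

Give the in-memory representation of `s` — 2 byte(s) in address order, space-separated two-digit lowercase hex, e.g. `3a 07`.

d5 6d

prio:1 = 1 → 0x1 << 0 → word 0x0001
chan:1 = 0 → 0x0 << 1 → word 0x0001
slot:12 = 2933 → 0xb75 << 2 → word 0x2dd5
lvl:2 = 1 → 0x1 << 14 → word 0x6dd5
word = 0x6dd5 → little-endian bytes:
  [0]=0xd5  [1]=0x6d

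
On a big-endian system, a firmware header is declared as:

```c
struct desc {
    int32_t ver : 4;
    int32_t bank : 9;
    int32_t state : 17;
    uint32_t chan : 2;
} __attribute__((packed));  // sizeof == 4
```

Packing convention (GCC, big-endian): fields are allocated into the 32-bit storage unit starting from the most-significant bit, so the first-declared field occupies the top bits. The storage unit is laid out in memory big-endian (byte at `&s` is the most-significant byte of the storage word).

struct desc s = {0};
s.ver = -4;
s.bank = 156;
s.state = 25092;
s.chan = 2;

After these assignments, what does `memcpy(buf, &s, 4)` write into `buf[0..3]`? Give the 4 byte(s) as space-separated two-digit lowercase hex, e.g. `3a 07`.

c4 e1 88 12

[28+:4] ver=-4 & 0xf = 0xc; word=0xc0000000
[19+:9] bank=156 & 0x1ff = 0x9c; word=0xc4e00000
[2+:17] state=25092 & 0x1ffff = 0x6204; word=0xc4e18810
[0+:2] chan=2 & 0x3 = 0x2; word=0xc4e18812
word = 0xc4e18812 → big-endian bytes:
  [0]=0xc4  [1]=0xe1  [2]=0x88  [3]=0x12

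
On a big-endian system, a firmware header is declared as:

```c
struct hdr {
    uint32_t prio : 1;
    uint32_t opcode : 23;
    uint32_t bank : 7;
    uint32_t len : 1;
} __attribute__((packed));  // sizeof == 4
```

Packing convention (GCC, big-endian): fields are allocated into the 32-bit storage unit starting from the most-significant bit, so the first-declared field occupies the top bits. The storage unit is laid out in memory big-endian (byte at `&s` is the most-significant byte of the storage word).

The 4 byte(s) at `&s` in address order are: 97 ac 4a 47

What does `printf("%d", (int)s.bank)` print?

35

[0]=0x97 [1]=0xac [2]=0x4a [3]=0x47 (big-endian) → word 0x97ac4a47
prio:1 @ bit 31 → (0x97ac4a47>>31)&0x1 = 0x1
opcode:23 @ bit 8 → (0x97ac4a47>>8)&0x7fffff = 0x17ac4a
bank:7 @ bit 1 → (0x97ac4a47>>1)&0x7f = 0x23  ←
len:1 @ bit 0 → (0x97ac4a47>>0)&0x1 = 0x1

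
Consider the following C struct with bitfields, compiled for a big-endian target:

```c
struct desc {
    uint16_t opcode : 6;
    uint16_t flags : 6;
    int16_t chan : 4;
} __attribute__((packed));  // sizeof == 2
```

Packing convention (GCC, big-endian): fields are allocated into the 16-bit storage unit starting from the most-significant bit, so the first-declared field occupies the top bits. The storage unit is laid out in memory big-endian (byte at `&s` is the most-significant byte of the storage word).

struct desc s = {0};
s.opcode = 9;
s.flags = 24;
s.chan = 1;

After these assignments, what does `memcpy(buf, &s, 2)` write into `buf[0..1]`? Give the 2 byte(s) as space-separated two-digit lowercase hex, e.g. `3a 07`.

25 81

[10+:6] opcode=9 & 0x3f = 0x9; word=0x2400
[4+:6] flags=24 & 0x3f = 0x18; word=0x2580
[0+:4] chan=1 & 0xf = 0x1; word=0x2581
word = 0x2581 → big-endian bytes:
  [0]=0x25  [1]=0x81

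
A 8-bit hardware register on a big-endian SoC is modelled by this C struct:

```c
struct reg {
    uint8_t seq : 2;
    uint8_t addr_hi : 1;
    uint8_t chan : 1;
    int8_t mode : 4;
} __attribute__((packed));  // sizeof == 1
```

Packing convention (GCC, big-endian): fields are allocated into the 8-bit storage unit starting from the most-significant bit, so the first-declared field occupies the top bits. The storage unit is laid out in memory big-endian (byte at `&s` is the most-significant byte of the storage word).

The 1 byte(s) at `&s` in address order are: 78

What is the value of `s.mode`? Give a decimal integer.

-8

[0]=0x78 (big-endian) → word 0x78
seq [6+:2] = (word>>6) & 0x3 = 1
addr_hi [5+:1] = (word>>5) & 0x1 = 1
chan [4+:1] = (word>>4) & 0x1 = 1
mode [0+:4] = (word>>0) & 0xf = 8  ←
mode signed 4b, MSB=1: 8 - 16 = -8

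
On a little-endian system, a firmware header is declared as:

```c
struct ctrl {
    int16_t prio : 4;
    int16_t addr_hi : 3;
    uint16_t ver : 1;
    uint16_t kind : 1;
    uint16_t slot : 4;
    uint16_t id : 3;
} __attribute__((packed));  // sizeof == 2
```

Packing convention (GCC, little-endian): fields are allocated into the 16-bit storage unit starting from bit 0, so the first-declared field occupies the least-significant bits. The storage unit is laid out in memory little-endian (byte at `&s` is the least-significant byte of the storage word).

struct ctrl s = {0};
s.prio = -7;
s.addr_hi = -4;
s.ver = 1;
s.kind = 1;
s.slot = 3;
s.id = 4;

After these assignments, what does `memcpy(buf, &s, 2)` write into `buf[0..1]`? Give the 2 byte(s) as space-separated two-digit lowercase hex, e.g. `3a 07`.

prio (4b) val=-7 bits=0x9 at bit 0: 0x0009
addr_hi (3b) val=-4 bits=0x4 at bit 4: 0x0049
ver (1b) val=1 bits=0x1 at bit 7: 0x00c9
kind (1b) val=1 bits=0x1 at bit 8: 0x01c9
slot (4b) val=3 bits=0x3 at bit 9: 0x07c9
id (3b) val=4 bits=0x4 at bit 13: 0x87c9
word = 0x87c9 → little-endian bytes:
  [0]=0xc9  [1]=0x87

c9 87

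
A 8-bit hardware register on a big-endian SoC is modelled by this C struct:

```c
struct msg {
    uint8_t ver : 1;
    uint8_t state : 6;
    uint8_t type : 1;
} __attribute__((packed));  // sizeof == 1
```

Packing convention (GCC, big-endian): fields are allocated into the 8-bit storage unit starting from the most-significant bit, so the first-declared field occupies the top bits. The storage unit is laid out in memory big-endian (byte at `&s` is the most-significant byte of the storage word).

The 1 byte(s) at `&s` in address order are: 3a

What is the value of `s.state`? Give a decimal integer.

[0]=0x3a (big-endian) → word 0x3a
ver:1 @ bit 7 → (0x3a>>7)&0x1 = 0x0
state:6 @ bit 1 → (0x3a>>1)&0x3f = 0x1d  ←
type:1 @ bit 0 → (0x3a>>0)&0x1 = 0x0

29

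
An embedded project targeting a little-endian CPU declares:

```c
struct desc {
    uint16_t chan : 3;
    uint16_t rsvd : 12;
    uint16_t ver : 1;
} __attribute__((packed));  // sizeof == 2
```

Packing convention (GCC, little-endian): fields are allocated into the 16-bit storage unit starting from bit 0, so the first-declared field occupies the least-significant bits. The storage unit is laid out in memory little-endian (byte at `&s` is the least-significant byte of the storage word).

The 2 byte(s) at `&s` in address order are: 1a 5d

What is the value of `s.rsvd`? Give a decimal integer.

2979

[0]=0x1a [1]=0x5d (little-endian) → word 0x5d1a
chan:3 @ bit 0 → (0x5d1a>>0)&0x7 = 0x2
rsvd:12 @ bit 3 → (0x5d1a>>3)&0xfff = 0xba3  ←
ver:1 @ bit 15 → (0x5d1a>>15)&0x1 = 0x0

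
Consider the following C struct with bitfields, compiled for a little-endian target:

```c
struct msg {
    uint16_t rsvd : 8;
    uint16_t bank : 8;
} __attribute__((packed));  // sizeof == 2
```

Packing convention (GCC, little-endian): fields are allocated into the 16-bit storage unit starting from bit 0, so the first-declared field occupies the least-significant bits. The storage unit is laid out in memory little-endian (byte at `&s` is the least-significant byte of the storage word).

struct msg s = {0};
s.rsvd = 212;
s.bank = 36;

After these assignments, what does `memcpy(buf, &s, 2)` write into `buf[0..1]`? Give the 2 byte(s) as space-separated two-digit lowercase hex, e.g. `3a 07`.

rsvd:8 = 212 → 0xd4 << 0 → word 0x00d4
bank:8 = 36 → 0x24 << 8 → word 0x24d4
word = 0x24d4 → little-endian bytes:
  [0]=0xd4  [1]=0x24

d4 24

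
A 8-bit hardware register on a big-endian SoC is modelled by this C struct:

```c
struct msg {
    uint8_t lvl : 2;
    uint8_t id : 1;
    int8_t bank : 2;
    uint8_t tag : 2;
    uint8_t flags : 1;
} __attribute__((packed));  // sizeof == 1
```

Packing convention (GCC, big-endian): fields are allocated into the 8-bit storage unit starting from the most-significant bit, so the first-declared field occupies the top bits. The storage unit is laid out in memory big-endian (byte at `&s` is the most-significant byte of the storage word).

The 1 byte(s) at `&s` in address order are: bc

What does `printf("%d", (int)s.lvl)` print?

[0]=0xbc (big-endian) → word 0xbc
lvl:2 @ bit 6 → (0xbc>>6)&0x3 = 0x2  ←
id:1 @ bit 5 → (0xbc>>5)&0x1 = 0x1
bank:2 @ bit 3 → (0xbc>>3)&0x3 = 0x3
tag:2 @ bit 1 → (0xbc>>1)&0x3 = 0x2
flags:1 @ bit 0 → (0xbc>>0)&0x1 = 0x0

2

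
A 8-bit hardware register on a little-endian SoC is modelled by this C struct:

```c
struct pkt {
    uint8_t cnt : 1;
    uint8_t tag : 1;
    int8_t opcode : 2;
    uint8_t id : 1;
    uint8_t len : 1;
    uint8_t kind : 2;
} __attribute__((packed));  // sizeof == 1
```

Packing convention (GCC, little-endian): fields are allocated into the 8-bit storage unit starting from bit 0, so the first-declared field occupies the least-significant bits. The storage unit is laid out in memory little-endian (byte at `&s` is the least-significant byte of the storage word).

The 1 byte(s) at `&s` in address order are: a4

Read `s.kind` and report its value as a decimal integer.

2

[0]=0xa4 (little-endian) → word 0xa4
cnt:1 @ bit 0 → (0xa4>>0)&0x1 = 0x0
tag:1 @ bit 1 → (0xa4>>1)&0x1 = 0x0
opcode:2 @ bit 2 → (0xa4>>2)&0x3 = 0x1
id:1 @ bit 4 → (0xa4>>4)&0x1 = 0x0
len:1 @ bit 5 → (0xa4>>5)&0x1 = 0x1
kind:2 @ bit 6 → (0xa4>>6)&0x3 = 0x2  ←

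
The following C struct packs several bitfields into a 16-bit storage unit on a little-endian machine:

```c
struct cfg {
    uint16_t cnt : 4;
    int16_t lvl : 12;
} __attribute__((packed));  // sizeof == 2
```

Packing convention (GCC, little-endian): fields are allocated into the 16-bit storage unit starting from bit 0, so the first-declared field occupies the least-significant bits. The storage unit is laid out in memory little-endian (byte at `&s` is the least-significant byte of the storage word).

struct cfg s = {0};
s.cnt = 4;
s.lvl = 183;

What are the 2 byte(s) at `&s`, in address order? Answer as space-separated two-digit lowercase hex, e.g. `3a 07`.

74 0b

cnt:4 = 4 → 0x4 << 0 → word 0x0004
lvl:12 = 183 → 0xb7 << 4 → word 0x0b74
word = 0x0b74 → little-endian bytes:
  [0]=0x74  [1]=0x0b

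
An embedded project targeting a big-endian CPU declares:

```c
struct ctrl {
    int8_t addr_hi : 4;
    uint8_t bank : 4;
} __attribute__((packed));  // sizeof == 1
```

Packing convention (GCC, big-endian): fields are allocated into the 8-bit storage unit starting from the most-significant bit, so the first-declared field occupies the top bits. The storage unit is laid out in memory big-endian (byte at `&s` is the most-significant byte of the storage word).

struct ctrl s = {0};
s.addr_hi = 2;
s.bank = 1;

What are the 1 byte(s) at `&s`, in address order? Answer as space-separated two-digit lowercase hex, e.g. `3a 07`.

addr_hi:4 = 2 → 0x2 << 4 → word 0x20
bank:4 = 1 → 0x1 << 0 → word 0x21
word = 0x21 → big-endian bytes:
  [0]=0x21

21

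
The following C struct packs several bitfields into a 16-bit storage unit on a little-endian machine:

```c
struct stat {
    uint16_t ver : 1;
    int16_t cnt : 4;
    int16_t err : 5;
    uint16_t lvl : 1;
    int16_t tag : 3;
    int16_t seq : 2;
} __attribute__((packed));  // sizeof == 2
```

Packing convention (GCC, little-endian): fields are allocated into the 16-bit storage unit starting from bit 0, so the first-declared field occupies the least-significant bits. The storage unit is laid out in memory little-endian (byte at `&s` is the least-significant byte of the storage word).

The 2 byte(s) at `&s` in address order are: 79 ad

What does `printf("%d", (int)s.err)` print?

[0]=0x79 [1]=0xad (little-endian) → word 0xad79
ver [0+:1] = (word>>0) & 0x1 = 1
cnt [1+:4] = (word>>1) & 0xf = 12
err [5+:5] = (word>>5) & 0x1f = 11  ←
lvl [10+:1] = (word>>10) & 0x1 = 1
tag [11+:3] = (word>>11) & 0x7 = 5
seq [14+:2] = (word>>14) & 0x3 = 2
err signed 5b, MSB=0: value = 11

11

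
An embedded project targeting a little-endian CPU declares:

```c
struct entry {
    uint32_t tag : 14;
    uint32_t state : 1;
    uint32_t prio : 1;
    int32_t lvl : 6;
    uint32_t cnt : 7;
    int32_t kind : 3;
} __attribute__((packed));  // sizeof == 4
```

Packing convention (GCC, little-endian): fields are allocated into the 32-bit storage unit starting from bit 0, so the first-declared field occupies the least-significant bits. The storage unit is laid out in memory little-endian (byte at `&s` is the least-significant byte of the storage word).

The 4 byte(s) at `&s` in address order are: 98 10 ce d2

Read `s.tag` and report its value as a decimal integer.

[0]=0x98 [1]=0x10 [2]=0xce [3]=0xd2 (little-endian) → word 0xd2ce1098
tag:14 @ bit 0 → (0xd2ce1098>>0)&0x3fff = 0x1098  ←
state:1 @ bit 14 → (0xd2ce1098>>14)&0x1 = 0x0
prio:1 @ bit 15 → (0xd2ce1098>>15)&0x1 = 0x0
lvl:6 @ bit 16 → (0xd2ce1098>>16)&0x3f = 0xe
cnt:7 @ bit 22 → (0xd2ce1098>>22)&0x7f = 0x4b
kind:3 @ bit 29 → (0xd2ce1098>>29)&0x7 = 0x6

4248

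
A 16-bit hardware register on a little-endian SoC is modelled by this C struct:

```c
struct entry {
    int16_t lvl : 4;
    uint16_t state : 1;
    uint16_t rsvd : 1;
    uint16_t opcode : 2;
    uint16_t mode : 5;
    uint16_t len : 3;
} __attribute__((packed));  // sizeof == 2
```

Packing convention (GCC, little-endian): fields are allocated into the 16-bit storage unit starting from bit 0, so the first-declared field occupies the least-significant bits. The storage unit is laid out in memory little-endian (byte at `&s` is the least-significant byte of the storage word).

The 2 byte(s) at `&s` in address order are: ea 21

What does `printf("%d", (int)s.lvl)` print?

-6

[0]=0xea [1]=0x21 (little-endian) → word 0x21ea
lvl [0+:4] = (word>>0) & 0xf = 10  ←
state [4+:1] = (word>>4) & 0x1 = 0
rsvd [5+:1] = (word>>5) & 0x1 = 1
opcode [6+:2] = (word>>6) & 0x3 = 3
mode [8+:5] = (word>>8) & 0x1f = 1
len [13+:3] = (word>>13) & 0x7 = 1
lvl signed 4b, MSB=1: 10 - 16 = -6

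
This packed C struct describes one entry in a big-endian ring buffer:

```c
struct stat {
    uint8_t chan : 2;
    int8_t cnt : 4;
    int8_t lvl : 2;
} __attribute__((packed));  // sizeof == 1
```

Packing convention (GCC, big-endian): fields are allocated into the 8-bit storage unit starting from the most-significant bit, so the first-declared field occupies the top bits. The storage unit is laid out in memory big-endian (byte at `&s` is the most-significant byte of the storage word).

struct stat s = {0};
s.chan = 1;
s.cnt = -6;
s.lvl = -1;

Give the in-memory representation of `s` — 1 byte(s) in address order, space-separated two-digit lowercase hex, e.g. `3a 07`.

chan:2 = 1 → 0x1 << 6 → word 0x40
cnt:4 = -6 → 0xa << 2 → word 0x68
lvl:2 = -1 → 0x3 << 0 → word 0x6b
word = 0x6b → big-endian bytes:
  [0]=0x6b

6b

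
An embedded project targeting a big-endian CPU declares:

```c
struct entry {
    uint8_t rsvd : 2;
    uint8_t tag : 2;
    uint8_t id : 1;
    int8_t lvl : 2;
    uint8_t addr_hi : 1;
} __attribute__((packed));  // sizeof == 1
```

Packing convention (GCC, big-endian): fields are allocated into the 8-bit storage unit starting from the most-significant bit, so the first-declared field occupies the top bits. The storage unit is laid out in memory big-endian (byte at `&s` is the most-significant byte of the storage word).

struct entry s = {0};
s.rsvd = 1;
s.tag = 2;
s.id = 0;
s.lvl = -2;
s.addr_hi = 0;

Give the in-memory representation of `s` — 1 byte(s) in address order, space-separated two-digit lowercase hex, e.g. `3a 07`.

64

rsvd (2b) val=1 bits=0x1 at bit 6: 0x40
tag (2b) val=2 bits=0x2 at bit 4: 0x60
id (1b) val=0 bits=0x0 at bit 3: 0x60
lvl (2b) val=-2 bits=0x2 at bit 1: 0x64
addr_hi (1b) val=0 bits=0x0 at bit 0: 0x64
word = 0x64 → big-endian bytes:
  [0]=0x64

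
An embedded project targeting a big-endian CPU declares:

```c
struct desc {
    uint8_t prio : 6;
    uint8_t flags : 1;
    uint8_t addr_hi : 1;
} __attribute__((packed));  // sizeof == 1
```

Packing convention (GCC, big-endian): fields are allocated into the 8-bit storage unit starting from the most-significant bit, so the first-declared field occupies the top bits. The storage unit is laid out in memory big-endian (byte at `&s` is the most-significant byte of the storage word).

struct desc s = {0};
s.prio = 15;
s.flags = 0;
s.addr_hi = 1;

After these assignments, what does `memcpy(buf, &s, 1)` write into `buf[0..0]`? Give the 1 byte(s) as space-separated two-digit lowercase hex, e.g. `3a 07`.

[2+:6] prio=15 & 0x3f = 0xf; word=0x3c
[1+:1] flags=0 & 0x1 = 0x0; word=0x3c
[0+:1] addr_hi=1 & 0x1 = 0x1; word=0x3d
word = 0x3d → big-endian bytes:
  [0]=0x3d

3d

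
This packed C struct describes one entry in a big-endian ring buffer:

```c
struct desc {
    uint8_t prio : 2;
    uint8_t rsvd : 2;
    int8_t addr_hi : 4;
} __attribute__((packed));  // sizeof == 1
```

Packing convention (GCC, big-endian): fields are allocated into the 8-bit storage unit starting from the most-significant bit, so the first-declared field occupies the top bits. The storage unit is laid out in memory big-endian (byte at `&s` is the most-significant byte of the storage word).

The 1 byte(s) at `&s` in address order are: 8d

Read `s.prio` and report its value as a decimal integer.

[0]=0x8d (big-endian) → word 0x8d
prio:2 @ bit 6 → (0x8d>>6)&0x3 = 0x2  ←
rsvd:2 @ bit 4 → (0x8d>>4)&0x3 = 0x0
addr_hi:4 @ bit 0 → (0x8d>>0)&0xf = 0xd

2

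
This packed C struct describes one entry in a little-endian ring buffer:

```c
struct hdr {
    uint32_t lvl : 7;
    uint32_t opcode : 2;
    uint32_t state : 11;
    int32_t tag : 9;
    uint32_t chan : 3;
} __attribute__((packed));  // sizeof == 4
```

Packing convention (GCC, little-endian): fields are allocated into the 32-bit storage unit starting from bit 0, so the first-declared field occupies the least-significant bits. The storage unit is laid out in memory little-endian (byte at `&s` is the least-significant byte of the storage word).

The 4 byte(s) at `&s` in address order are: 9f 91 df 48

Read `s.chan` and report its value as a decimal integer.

2

[0]=0x9f [1]=0x91 [2]=0xdf [3]=0x48 (little-endian) → word 0x48df919f
lvl:7 @ bit 0 → (0x48df919f>>0)&0x7f = 0x1f
opcode:2 @ bit 7 → (0x48df919f>>7)&0x3 = 0x3
state:11 @ bit 9 → (0x48df919f>>9)&0x7ff = 0x7c8
tag:9 @ bit 20 → (0x48df919f>>20)&0x1ff = 0x8d
chan:3 @ bit 29 → (0x48df919f>>29)&0x7 = 0x2  ←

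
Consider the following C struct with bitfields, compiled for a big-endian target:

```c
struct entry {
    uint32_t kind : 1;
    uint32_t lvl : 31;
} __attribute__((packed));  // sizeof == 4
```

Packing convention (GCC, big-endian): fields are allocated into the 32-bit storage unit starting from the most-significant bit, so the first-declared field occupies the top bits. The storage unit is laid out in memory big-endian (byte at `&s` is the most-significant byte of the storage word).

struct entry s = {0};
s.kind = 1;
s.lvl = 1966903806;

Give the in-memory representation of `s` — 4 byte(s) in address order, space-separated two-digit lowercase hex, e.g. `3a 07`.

f5 3c 91 fe

kind (1b) val=1 bits=0x1 at bit 31: 0x80000000
lvl (31b) val=1966903806 bits=0x753c91fe at bit 0: 0xf53c91fe
word = 0xf53c91fe → big-endian bytes:
  [0]=0xf5  [1]=0x3c  [2]=0x91  [3]=0xfe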